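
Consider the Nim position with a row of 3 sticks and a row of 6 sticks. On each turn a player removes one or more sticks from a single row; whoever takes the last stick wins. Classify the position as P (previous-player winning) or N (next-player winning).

N-position

In binary:
  011  (3)
  110  (6)
  ---
  101  (5)
The nim-sum is 5 ≠ 0, so this is an N-position: the player to move can win.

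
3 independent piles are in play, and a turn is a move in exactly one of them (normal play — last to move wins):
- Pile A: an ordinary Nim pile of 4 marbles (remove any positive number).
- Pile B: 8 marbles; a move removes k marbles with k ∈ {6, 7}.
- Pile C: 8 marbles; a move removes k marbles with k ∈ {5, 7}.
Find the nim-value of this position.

4

Pile A is a plain Nim pile of size 4, so its Grundy value is 4.
Build the Grundy sequence for pile B with g(k) = mex{g(k−s) : s ∈ {6, 7}, s ≤ k}:
g(0) = mex{} = 0
g(1) = mex{} = 0
g(2) = mex{} = 0
g(3) = mex{} = 0
g(4) = mex{} = 0
g(5) = mex{} = 0
g(6) = mex{0} = 1
g(7) = mex{0} = 1
g(8) = mex{0} = 1
So g(8) = 1.
For pile C, compute g(0), g(1), … with moves {5, 7}:
k:     0  1  2  3  4  5  6  7  8
g(k):  0  0  0  0  0  1  1  1  1
So g(8) = 1.
The value of a disjunctive sum is the nim-sum of the parts.
Combined value = 4 XOR 1 XOR 1 = 4.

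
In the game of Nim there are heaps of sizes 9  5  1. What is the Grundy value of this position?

13

Write each in binary and XOR column by column:
  1001  (9)
  0101  (5)
  0001  (1)
  ----
  1101  (13)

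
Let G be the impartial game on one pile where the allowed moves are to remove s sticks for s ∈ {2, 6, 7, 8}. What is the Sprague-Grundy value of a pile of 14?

0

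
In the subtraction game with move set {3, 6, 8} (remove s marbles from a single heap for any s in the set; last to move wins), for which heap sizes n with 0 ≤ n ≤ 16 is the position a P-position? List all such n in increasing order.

0, 1, 2, 11, 12, 13

Grundy values for subtraction set {3, 6, 8}:
k:     0  1  2  3  4  5  6  7  8  9 10 11 12 13 14 15 16
g(k):  0  0  0  1  1  1  2  2  2  3  3  0  0  0  1  1  1
The P-positions (g = 0) in 0..16 are 0, 1, 2, 11, 12, 13.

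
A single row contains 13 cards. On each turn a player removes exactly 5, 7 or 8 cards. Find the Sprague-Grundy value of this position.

0

Grundy values for subtraction set {5, 7, 8}:
g(0) = mex{} = 0
g(1) = mex{} = 0
g(2) = mex{} = 0
g(3) = mex{} = 0
g(4) = mex{} = 0
g(5) = mex{0} = 1
g(6) = mex{0} = 1
g(7) = mex{0} = 1
g(8) = mex{0} = 1
g(9) = mex{0} = 1
g(10) = mex{0,1} = 2
g(11) = mex{0,1} = 2
g(12) = mex{0,1} = 2
g(13) = mex{1} = 0
So g(13) = 0.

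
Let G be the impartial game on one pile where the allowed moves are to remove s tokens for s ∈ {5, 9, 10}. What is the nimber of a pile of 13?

2

Grundy values for subtraction set {5, 9, 10}:
g(0) = mex{} = 0
g(1) = mex{} = 0
g(2) = mex{} = 0
g(3) = mex{} = 0
g(4) = mex{} = 0
g(5) = mex{0} = 1
g(6) = mex{0} = 1
g(7) = mex{0} = 1
g(8) = mex{0} = 1
g(9) = mex{0} = 1
g(10) = mex{0,1} = 2
g(11) = mex{0,1} = 2
g(12) = mex{0,1} = 2
g(13) = mex{0,1} = 2
So g(13) = 2.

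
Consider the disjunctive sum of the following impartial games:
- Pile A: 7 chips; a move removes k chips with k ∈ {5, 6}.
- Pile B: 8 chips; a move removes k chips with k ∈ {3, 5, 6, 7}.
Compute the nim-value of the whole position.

3

For pile A, compute g(0), g(1), … with moves {5, 6}:
g(0) = mex{} = 0
g(1) = mex{} = 0
g(2) = mex{} = 0
g(3) = mex{} = 0
g(4) = mex{} = 0
g(5) = mex{0} = 1
g(6) = mex{0} = 1
g(7) = mex{0} = 1
So g(7) = 1.
Build the Grundy sequence for pile B with g(k) = mex{g(k−s) : s ∈ {3, 5, 6, 7}, s ≤ k}:
g(0) = mex{} = 0
g(1) = mex{} = 0
g(2) = mex{} = 0
g(3) = mex{0} = 1
g(4) = mex{0} = 1
g(5) = mex{0} = 1
g(6) = mex{0,1} = 2
g(7) = mex{0,1} = 2
g(8) = mex{0,1} = 2
So g(8) = 2.
By the Sprague-Grundy theorem, the Grundy value of a sum of independent games is the XOR of the component values.
Combined value = 1 XOR 2 = 3.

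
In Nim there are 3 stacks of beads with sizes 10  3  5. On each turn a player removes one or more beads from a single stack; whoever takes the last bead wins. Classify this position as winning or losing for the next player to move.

Nim-sum: 10 XOR 3 XOR 5 = 12.
The nim-sum is 12 ≠ 0, so this is an N-position: the player to move can win.

Winning position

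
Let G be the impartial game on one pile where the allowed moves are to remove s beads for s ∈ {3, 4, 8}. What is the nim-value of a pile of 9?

3

Grundy values for subtraction set {3, 4, 8}:
g(0) = mex{} = 0
g(1) = mex{} = 0
g(2) = mex{} = 0
g(3) = mex{0} = 1
g(4) = mex{0} = 1
g(5) = mex{0} = 1
g(6) = mex{0,1} = 2
g(7) = mex{1} = 0
g(8) = mex{0,1} = 2
g(9) = mex{0,1,2} = 3
So g(9) = 3.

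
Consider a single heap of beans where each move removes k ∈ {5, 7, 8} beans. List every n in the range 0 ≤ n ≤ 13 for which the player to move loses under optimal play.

0, 1, 2, 3, 4, 13

Compute g(0), g(1), … for moves {5, 7, 8}:
k:     0  1  2  3  4  5  6  7  8  9 10 11 12 13
g(k):  0  0  0  0  0  1  1  1  1  1  2  2  2  0
The P-positions (g = 0) in 0..13 are 0, 1, 2, 3, 4, 13.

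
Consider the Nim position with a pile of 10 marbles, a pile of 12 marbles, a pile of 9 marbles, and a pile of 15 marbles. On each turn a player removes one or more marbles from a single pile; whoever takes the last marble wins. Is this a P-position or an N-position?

Compute the nim-sum pairwise:
10 ⊕ 12 = 6
6 ⊕ 9 = 15
15 ⊕ 15 = 0
The nim-sum is 0, so this is a P-position: the player to move is in a losing position under optimal play.

P-position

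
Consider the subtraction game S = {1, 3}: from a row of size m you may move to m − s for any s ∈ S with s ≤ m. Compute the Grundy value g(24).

0

Compute g(0), g(1), … for moves {1, 3}:
k:     0  1  2  3  4  5  6  7  8  9 10 11 12 13 14 15 16 17 18 19 20 21 22 23 24
g(k):  0  1  0  1  0  1  0  1  0  1  0  1  0  1  0  1  0  1  0  1  0  1  0  1  0
So g(24) = 0.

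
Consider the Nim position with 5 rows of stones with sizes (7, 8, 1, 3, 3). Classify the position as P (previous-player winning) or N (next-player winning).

Compute the nim-sum pairwise:
7 ^ 8 = 15
15 ^ 1 = 14
14 ^ 3 = 13
13 ^ 3 = 14
The nim-sum is 14 ≠ 0, so this is an N-position: the player to move can win.

N-position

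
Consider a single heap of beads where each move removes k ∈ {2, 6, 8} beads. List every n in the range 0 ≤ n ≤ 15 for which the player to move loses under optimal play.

0, 1, 4, 5, 14, 15

Build the Grundy sequence with g(k) = mex{g(k−s) : s ∈ {2, 6, 8}, s ≤ k}:
k:     0  1  2  3  4  5  6  7  8  9 10 11 12 13 14 15
g(k):  0  0  1  1  0  0  1  1  2  2  3  3  2  2  0  0
The P-positions (g = 0) in 0..15 are 0, 1, 4, 5, 14, 15.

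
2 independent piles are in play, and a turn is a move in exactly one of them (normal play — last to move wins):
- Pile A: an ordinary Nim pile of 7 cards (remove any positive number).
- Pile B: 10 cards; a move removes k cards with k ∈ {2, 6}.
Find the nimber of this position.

6

Pile A is a plain Nim pile of size 7, so its Grundy value is 7.
Grundy values for pile B (subtraction set {2, 6}):
g(0) = mex{} = 0
g(1) = mex{} = 0
g(2) = mex{0} = 1
g(3) = mex{0} = 1
g(4) = mex{1} = 0
g(5) = mex{1} = 0
g(6) = mex{0} = 1
g(7) = mex{0} = 1
g(8) = mex{1} = 0
g(9) = mex{1} = 0
g(10) = mex{0} = 1
So g(10) = 1.
By the Sprague-Grundy theorem, the Grundy value of a sum of independent games is the XOR of the component values.
Combined value = 7 XOR 1 = 6.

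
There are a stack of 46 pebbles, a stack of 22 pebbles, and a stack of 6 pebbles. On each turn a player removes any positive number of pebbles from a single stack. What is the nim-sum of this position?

62

Write each in binary and XOR column by column:
  101110  (46)
  010110  (22)
  000110  (6)
  ------
  111110  (62)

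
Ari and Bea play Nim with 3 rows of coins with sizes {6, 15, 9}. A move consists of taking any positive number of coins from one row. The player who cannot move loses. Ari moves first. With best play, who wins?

Bitwise XOR of the heap sizes:
  0110  (6)
  1111  (15)
  1001  (9)
  ----
  0000  (0)
The nim-sum is 0, so this is a P-position: the player to move is in a losing position under optimal play; Ari is about to move from it and so loses — Bea wins.

Bea wins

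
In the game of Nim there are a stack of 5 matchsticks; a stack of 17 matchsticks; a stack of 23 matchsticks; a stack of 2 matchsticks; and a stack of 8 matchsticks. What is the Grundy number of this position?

Compute the nim-sum pairwise:
5 ^ 17 = 20
20 ^ 23 = 3
3 ^ 2 = 1
1 ^ 8 = 9

9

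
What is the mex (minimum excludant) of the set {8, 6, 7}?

0

0 is not in the set, so the mex is 0.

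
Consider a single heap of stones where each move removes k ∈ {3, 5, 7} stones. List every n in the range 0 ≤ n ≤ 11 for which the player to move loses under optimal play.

0, 1, 2, 10, 11

Compute g(0), g(1), … for moves {3, 5, 7}:
g(0) = mex{} = 0
g(1) = mex{} = 0
g(2) = mex{} = 0
g(3) = mex{0} = 1
g(4) = mex{0} = 1
g(5) = mex{0} = 1
g(6) = mex{0,1} = 2
g(7) = mex{0,1} = 2
g(8) = mex{0,1} = 2
g(9) = mex{0,1,2} = 3
g(10) = mex{1,2} = 0
g(11) = mex{1,2} = 0
The P-positions (g = 0) in 0..11 are 0, 1, 2, 10, 11.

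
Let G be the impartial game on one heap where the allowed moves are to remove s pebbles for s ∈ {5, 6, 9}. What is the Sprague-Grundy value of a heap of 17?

0

Grundy values for subtraction set {5, 6, 9}:
k:     0  1  2  3  4  5  6  7  8  9 10 11 12 13 14 15 16 17
g(k):  0  0  0  0  0  1  1  1  1  1  2  2  2  2  0  0  0  0
So g(17) = 0.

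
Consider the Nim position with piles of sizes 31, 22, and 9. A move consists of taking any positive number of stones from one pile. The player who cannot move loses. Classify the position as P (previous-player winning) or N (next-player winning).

P-position

Nim-sum: 31 ⊕ 22 ⊕ 9 = 0.
The nim-sum is 0, so this is a P-position: the player to move is in a losing position under optimal play.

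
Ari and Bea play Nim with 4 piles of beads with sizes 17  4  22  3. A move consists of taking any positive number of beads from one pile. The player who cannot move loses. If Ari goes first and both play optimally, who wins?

Bea wins

Compute the nim-sum pairwise:
17 ^ 4 = 21
21 ^ 22 = 3
3 ^ 3 = 0
The nim-sum is 0, so this is a P-position: the player to move is in a losing position under optimal play; Ari is about to move from it and so loses — Bea wins.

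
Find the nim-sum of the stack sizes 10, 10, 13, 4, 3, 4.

14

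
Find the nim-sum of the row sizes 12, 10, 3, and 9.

12

In binary:
  1100  (12)
  1010  (10)
  0011  (3)
  1001  (9)
  ----
  1100  (12)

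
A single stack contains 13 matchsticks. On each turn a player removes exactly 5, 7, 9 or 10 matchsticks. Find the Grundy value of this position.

Build the Grundy sequence with g(k) = mex{g(k−s) : s ∈ {5, 7, 9, 10}, s ≤ k}:
k:     0  1  2  3  4  5  6  7  8  9 10 11 12 13
g(k):  0  0  0  0  0  1  1  1  1  1  2  2  2  2
So g(13) = 2.

2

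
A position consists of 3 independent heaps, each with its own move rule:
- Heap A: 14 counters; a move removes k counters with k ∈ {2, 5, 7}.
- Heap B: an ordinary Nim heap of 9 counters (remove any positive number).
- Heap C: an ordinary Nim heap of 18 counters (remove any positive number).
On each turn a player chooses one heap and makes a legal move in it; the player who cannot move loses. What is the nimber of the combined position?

Grundy values for heap A (subtraction set {2, 5, 7}):
g(0) = mex{} = 0
g(1) = mex{} = 0
g(2) = mex{0} = 1
g(3) = mex{0} = 1
g(4) = mex{1} = 0
g(5) = mex{0,1} = 2
g(6) = mex{0} = 1
g(7) = mex{0,1,2} = 3
g(8) = mex{0,1} = 2
g(9) = mex{0,1,3} = 2
g(10) = mex{1,2} = 0
g(11) = mex{0,1,2} = 3
g(12) = mex{0,2,3} = 1
g(13) = mex{1,2,3} = 0
g(14) = mex{1,2,3} = 0
So g(14) = 0.
Heap B is a plain Nim heap of size 9, so its Grundy value is 9.
Heap C is a plain Nim heap of size 18, so its Grundy value is 18.
The value of a disjunctive sum is the nim-sum of the parts.
Combined value = 0 XOR 9 XOR 18 = 27.

27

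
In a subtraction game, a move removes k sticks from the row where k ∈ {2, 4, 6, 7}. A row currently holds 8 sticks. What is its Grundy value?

4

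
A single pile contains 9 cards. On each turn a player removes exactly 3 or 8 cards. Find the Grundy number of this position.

1

Grundy values for subtraction set {3, 8}:
g(0) = mex{} = 0
g(1) = mex{} = 0
g(2) = mex{} = 0
g(3) = mex{0} = 1
g(4) = mex{0} = 1
g(5) = mex{0} = 1
g(6) = mex{1} = 0
g(7) = mex{1} = 0
g(8) = mex{0,1} = 2
g(9) = mex{0} = 1
So g(9) = 1.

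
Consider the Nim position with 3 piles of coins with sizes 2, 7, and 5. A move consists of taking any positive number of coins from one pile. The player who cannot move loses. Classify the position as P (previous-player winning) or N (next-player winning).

P-position

Nim-sum: 2 ^ 7 ^ 5 = 0.
The nim-sum is 0, so this is a P-position: the player to move is in a losing position under optimal play.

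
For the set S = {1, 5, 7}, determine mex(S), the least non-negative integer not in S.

0 is not in the set, so the mex is 0.

0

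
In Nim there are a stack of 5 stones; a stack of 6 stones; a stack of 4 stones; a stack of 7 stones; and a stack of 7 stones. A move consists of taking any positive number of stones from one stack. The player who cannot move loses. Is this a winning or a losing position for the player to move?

Winning position

Compute the nim-sum pairwise:
5 ⊕ 6 = 3
3 ⊕ 4 = 7
7 ⊕ 7 = 0
0 ⊕ 7 = 7
The nim-sum is 7 ≠ 0, so this is an N-position: the player to move can win.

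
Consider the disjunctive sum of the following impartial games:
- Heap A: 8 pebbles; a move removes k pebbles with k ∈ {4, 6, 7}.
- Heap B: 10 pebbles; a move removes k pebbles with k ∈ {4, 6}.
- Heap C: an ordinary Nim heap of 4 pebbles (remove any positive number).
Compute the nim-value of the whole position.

6

For heap A, compute g(0), g(1), … with moves {4, 6, 7}:
g(0) = mex{} = 0
g(1) = mex{} = 0
g(2) = mex{} = 0
g(3) = mex{} = 0
g(4) = mex{0} = 1
g(5) = mex{0} = 1
g(6) = mex{0} = 1
g(7) = mex{0} = 1
g(8) = mex{0,1} = 2
So g(8) = 2.
Build the Grundy sequence for heap B with g(k) = mex{g(k−s) : s ∈ {4, 6}, s ≤ k}:
g(0) = mex{} = 0
g(1) = mex{} = 0
g(2) = mex{} = 0
g(3) = mex{} = 0
g(4) = mex{0} = 1
g(5) = mex{0} = 1
g(6) = mex{0} = 1
g(7) = mex{0} = 1
g(8) = mex{0,1} = 2
g(9) = mex{0,1} = 2
g(10) = mex{1} = 0
So g(10) = 0.
Heap C is a plain Nim heap of size 4, so its Grundy value is 4.
The value of a disjunctive sum is the nim-sum of the parts.
Combined value = 2 XOR 0 XOR 4 = 6.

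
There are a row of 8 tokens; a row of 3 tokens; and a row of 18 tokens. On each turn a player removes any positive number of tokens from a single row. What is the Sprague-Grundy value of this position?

25

Compute the nim-sum pairwise:
8 ^ 3 = 11
11 ^ 18 = 25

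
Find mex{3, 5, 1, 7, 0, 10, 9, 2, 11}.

4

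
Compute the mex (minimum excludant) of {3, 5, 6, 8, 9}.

0 is not in the set, so the mex is 0.

0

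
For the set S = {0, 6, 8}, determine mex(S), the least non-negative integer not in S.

1

0 is in the set but 1 is not, so the mex is 1.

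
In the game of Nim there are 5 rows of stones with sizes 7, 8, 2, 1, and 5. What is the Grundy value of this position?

In binary:
  0111  (7)
  1000  (8)
  0010  (2)
  0001  (1)
  0101  (5)
  ----
  1001  (9)

9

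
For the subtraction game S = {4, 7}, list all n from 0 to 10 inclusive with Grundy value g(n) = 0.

0, 1, 2, 3

Build the Grundy sequence with g(k) = mex{g(k−s) : s ∈ {4, 7}, s ≤ k}:
g(0) = mex{} = 0
g(1) = mex{} = 0
g(2) = mex{} = 0
g(3) = mex{} = 0
g(4) = mex{0} = 1
g(5) = mex{0} = 1
g(6) = mex{0} = 1
g(7) = mex{0} = 1
g(8) = mex{0,1} = 2
g(9) = mex{0,1} = 2
g(10) = mex{0,1} = 2
The P-positions (g = 0) in 0..10 are 0, 1, 2, 3.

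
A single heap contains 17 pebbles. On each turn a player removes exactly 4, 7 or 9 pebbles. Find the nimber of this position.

1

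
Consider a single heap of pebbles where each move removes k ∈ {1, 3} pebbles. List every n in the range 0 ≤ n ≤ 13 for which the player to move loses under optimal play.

Compute g(0), g(1), … for moves {1, 3}:
k:     0  1  2  3  4  5  6  7  8  9 10 11 12 13
g(k):  0  1  0  1  0  1  0  1  0  1  0  1  0  1
The P-positions (g = 0) in 0..13 are 0, 2, 4, 6, 8, 10, 12.

0, 2, 4, 6, 8, 10, 12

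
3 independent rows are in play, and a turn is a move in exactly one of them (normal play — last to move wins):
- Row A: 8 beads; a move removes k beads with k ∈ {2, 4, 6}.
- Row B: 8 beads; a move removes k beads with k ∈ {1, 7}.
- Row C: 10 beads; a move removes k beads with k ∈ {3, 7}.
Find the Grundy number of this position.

0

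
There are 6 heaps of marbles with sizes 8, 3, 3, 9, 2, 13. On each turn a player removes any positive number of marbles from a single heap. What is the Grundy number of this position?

14

Compute the nim-sum pairwise:
8 ⊕ 3 = 11
11 ⊕ 3 = 8
8 ⊕ 9 = 1
1 ⊕ 2 = 3
3 ⊕ 13 = 14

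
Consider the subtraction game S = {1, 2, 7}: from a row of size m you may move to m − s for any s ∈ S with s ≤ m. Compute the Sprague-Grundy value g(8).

Grundy values for subtraction set {1, 2, 7}:
k:     0  1  2  3  4  5  6  7  8
g(k):  0  1  2  0  1  2  0  1  2
So g(8) = 2.

2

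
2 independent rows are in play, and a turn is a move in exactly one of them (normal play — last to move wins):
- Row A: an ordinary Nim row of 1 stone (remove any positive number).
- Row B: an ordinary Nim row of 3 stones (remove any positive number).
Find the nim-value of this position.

2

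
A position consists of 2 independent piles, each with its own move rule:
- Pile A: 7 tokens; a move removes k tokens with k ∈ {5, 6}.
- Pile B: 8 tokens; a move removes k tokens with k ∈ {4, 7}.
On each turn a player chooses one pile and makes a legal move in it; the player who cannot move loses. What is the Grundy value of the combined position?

Build the Grundy sequence for pile A with g(k) = mex{g(k−s) : s ∈ {5, 6}, s ≤ k}:
g(0) = mex{} = 0
g(1) = mex{} = 0
g(2) = mex{} = 0
g(3) = mex{} = 0
g(4) = mex{} = 0
g(5) = mex{0} = 1
g(6) = mex{0} = 1
g(7) = mex{0} = 1
So g(7) = 1.
Grundy values for pile B (subtraction set {4, 7}):
k:     0  1  2  3  4  5  6  7  8
g(k):  0  0  0  0  1  1  1  1  2
So g(8) = 2.
The value of a disjunctive sum is the nim-sum of the parts.
Combined value = 1 ⊕ 2 = 3.

3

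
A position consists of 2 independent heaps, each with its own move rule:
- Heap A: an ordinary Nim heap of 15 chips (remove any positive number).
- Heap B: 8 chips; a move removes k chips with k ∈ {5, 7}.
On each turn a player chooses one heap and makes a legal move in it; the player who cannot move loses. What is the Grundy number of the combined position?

14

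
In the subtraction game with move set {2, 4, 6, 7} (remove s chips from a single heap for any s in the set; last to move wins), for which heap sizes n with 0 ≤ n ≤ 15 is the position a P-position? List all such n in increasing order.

0, 1, 9, 10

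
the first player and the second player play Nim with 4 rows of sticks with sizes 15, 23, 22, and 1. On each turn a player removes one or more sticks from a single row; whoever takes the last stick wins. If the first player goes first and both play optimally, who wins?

Nim-sum: 15 ⊕ 23 ⊕ 22 ⊕ 1 = 15.
The nim-sum is 15 ≠ 0, so this is an N-position: the player to move can win; the first player has a winning move.

the first player wins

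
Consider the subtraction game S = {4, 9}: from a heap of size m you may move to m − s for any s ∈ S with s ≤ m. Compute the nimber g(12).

1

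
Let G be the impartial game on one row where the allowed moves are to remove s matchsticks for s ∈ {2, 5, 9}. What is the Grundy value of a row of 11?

0

Compute g(0), g(1), … for moves {2, 5, 9}:
g(0) = mex{} = 0
g(1) = mex{} = 0
g(2) = mex{0} = 1
g(3) = mex{0} = 1
g(4) = mex{1} = 0
g(5) = mex{0,1} = 2
g(6) = mex{0} = 1
g(7) = mex{1,2} = 0
g(8) = mex{1} = 0
g(9) = mex{0} = 1
g(10) = mex{0,2} = 1
g(11) = mex{1} = 0
So g(11) = 0.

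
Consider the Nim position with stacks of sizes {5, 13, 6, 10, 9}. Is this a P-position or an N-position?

In binary:
  0101  (5)
  1101  (13)
  0110  (6)
  1010  (10)
  1001  (9)
  ----
  1101  (13)
The nim-sum is 13 ≠ 0, so this is an N-position: the player to move can win.

N-position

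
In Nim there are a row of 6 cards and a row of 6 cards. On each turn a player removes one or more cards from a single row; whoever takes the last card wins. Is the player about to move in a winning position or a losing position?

Compute the nim-sum pairwise:
6 ^ 6 = 0
The nim-sum is 0, so this is a P-position: the player to move is in a losing position under optimal play.

Losing position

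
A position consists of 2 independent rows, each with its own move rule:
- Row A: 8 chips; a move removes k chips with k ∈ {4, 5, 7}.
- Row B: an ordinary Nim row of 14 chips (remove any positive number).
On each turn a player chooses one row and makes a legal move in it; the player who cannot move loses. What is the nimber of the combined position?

Grundy values for row A (subtraction set {4, 5, 7}):
k:     0  1  2  3  4  5  6  7  8
g(k):  0  0  0  0  1  1  1  1  2
So g(8) = 2.
Row B is a plain Nim row of size 14, so its Grundy value is 14.
By the Sprague-Grundy theorem, the Grundy value of a sum of independent games is the XOR of the component values.
Combined value = 2 ⊕ 14 = 12.

12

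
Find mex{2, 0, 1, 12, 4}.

3

The values 0, 1, 2 are all present; 3 is the first non-negative integer missing from the set.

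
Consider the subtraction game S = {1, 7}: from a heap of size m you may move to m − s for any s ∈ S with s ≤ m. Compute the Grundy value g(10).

Build the Grundy sequence with g(k) = mex{g(k−s) : s ∈ {1, 7}, s ≤ k}:
g(0) = mex{} = 0
g(1) = mex{0} = 1
g(2) = mex{1} = 0
g(3) = mex{0} = 1
g(4) = mex{1} = 0
g(5) = mex{0} = 1
g(6) = mex{1} = 0
g(7) = mex{0} = 1
g(8) = mex{1} = 0
g(9) = mex{0} = 1
g(10) = mex{1} = 0
So g(10) = 0.

0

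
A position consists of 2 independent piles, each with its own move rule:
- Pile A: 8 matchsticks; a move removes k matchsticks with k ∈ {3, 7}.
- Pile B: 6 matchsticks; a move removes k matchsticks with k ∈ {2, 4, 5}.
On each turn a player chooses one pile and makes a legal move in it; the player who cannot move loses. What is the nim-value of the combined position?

Build the Grundy sequence for pile A with g(k) = mex{g(k−s) : s ∈ {3, 7}, s ≤ k}:
g(0) = mex{} = 0
g(1) = mex{} = 0
g(2) = mex{} = 0
g(3) = mex{0} = 1
g(4) = mex{0} = 1
g(5) = mex{0} = 1
g(6) = mex{1} = 0
g(7) = mex{0,1} = 2
g(8) = mex{0,1} = 2
So g(8) = 2.
For pile B, compute g(0), g(1), … with moves {2, 4, 5}:
k:     0  1  2  3  4  5  6
g(k):  0  0  1  1  2  2  3
So g(6) = 3.
By the Sprague-Grundy theorem, the Grundy value of a sum of independent games is the XOR of the component values.
Combined value = 2 XOR 3 = 1.

1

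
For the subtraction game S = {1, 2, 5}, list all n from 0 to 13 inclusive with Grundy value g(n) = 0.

0, 3, 6, 9, 12

Grundy values for subtraction set {1, 2, 5}:
g(0) = mex{} = 0
g(1) = mex{0} = 1
g(2) = mex{0,1} = 2
g(3) = mex{1,2} = 0
g(4) = mex{0,2} = 1
g(5) = mex{0,1} = 2
g(6) = mex{1,2} = 0
g(7) = mex{0,2} = 1
g(8) = mex{0,1} = 2
g(9) = mex{1,2} = 0
g(10) = mex{0,2} = 1
g(11) = mex{0,1} = 2
g(12) = mex{1,2} = 0
g(13) = mex{0,2} = 1
The P-positions (g = 0) in 0..13 are 0, 3, 6, 9, 12.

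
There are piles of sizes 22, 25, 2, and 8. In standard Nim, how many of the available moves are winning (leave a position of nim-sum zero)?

1

Bitwise XOR of the heap sizes:
  10110  (22)
  11001  (25)
  00010  (2)
  01000  (8)
  -----
  00101  (5)
The overall nim-sum is X = 5. A pile of size p has a winning move iff p XOR X < p (reduce it to p XOR X).
  22: 22 XOR 5 = 19 < 22 — winning move (to 19).
  25: 25 XOR 5 = 28 ≥ 25 — no move.
  2: 2 XOR 5 = 7 ≥ 2 — no move.
  8: 8 XOR 5 = 13 ≥ 8 — no move.
That gives 1 winning move.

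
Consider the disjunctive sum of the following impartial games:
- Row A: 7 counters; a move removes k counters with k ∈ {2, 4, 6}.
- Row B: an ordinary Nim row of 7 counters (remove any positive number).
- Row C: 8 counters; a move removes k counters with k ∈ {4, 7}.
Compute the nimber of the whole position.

6

For row A, compute g(0), g(1), … with moves {2, 4, 6}:
k:     0  1  2  3  4  5  6  7
g(k):  0  0  1  1  2  2  3  3
So g(7) = 3.
Row B is a plain Nim row of size 7, so its Grundy value is 7.
Build the Grundy sequence for row C with g(k) = mex{g(k−s) : s ∈ {4, 7}, s ≤ k}:
g(0) = mex{} = 0
g(1) = mex{} = 0
g(2) = mex{} = 0
g(3) = mex{} = 0
g(4) = mex{0} = 1
g(5) = mex{0} = 1
g(6) = mex{0} = 1
g(7) = mex{0} = 1
g(8) = mex{0,1} = 2
So g(8) = 2.
By the Sprague-Grundy theorem, the Grundy value of a sum of independent games is the XOR of the component values.
Combined value = 3 XOR 7 XOR 2 = 6.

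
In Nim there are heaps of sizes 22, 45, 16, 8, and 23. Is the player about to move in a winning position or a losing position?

Winning position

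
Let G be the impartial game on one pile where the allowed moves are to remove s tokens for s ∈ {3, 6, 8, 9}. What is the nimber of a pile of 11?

Compute g(0), g(1), … for moves {3, 6, 8, 9}:
k:     0  1  2  3  4  5  6  7  8  9 10 11
g(k):  0  0  0  1  1  1  2  2  2  3  3  3
So g(11) = 3.

3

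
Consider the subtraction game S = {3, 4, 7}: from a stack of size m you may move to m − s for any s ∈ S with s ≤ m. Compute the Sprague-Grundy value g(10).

0

Build the Grundy sequence with g(k) = mex{g(k−s) : s ∈ {3, 4, 7}, s ≤ k}:
g(0) = mex{} = 0
g(1) = mex{} = 0
g(2) = mex{} = 0
g(3) = mex{0} = 1
g(4) = mex{0} = 1
g(5) = mex{0} = 1
g(6) = mex{0,1} = 2
g(7) = mex{0,1} = 2
g(8) = mex{0,1} = 2
g(9) = mex{0,1,2} = 3
g(10) = mex{1,2} = 0
So g(10) = 0.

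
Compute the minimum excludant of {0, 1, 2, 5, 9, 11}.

3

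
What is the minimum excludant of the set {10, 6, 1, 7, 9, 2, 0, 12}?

3

The values 0, 1, 2 are all present; 3 is the first non-negative integer missing from the set.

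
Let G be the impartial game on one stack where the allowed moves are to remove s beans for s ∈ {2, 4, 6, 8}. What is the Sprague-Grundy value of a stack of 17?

3

Grundy values for subtraction set {2, 4, 6, 8}:
k:     0  1  2  3  4  5  6  7  8  9 10 11 12 13 14 15 16 17
g(k):  0  0  1  1  2  2  3  3  4  4  0  0  1  1  2  2  3  3
So g(17) = 3.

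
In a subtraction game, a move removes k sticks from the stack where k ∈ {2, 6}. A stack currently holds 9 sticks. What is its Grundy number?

0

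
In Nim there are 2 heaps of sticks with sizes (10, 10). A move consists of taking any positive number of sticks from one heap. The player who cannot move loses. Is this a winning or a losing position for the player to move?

Losing position

Compute the nim-sum pairwise:
10 ⊕ 10 = 0
The nim-sum is 0, so this is a P-position: the player to move is in a losing position under optimal play.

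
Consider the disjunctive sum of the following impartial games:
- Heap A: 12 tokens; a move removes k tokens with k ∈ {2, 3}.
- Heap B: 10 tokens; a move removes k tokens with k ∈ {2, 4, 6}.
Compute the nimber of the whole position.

Build the Grundy sequence for heap A with g(k) = mex{g(k−s) : s ∈ {2, 3}, s ≤ k}:
k:     0  1  2  3  4  5  6  7  8  9 10 11 12
g(k):  0  0  1  1  2  0  0  1  1  2  0  0  1
So g(12) = 1.
Build the Grundy sequence for heap B with g(k) = mex{g(k−s) : s ∈ {2, 4, 6}, s ≤ k}:
g(0) = mex{} = 0
g(1) = mex{} = 0
g(2) = mex{0} = 1
g(3) = mex{0} = 1
g(4) = mex{0,1} = 2
g(5) = mex{0,1} = 2
g(6) = mex{0,1,2} = 3
g(7) = mex{0,1,2} = 3
g(8) = mex{1,2,3} = 0
g(9) = mex{1,2,3} = 0
g(10) = mex{0,2,3} = 1
So g(10) = 1.
By the Sprague-Grundy theorem, the Grundy value of a sum of independent games is the XOR of the component values.
Combined value = 1 ⊕ 1 = 0.

0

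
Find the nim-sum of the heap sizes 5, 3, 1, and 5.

2

Bitwise XOR of the heap sizes:
  101  (5)
  011  (3)
  001  (1)
  101  (5)
  ---
  010  (2)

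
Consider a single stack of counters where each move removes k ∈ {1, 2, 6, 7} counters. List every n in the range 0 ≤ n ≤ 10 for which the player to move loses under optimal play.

0, 3, 8

Build the Grundy sequence with g(k) = mex{g(k−s) : s ∈ {1, 2, 6, 7}, s ≤ k}:
g(0) = mex{} = 0
g(1) = mex{0} = 1
g(2) = mex{0,1} = 2
g(3) = mex{1,2} = 0
g(4) = mex{0,2} = 1
g(5) = mex{0,1} = 2
g(6) = mex{0,1,2} = 3
g(7) = mex{0,1,2,3} = 4
g(8) = mex{1,2,3,4} = 0
g(9) = mex{0,2,4} = 1
g(10) = mex{0,1} = 2
The P-positions (g = 0) in 0..10 are 0, 3, 8.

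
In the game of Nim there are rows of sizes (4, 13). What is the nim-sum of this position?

9

Compute the nim-sum pairwise:
4 ⊕ 13 = 9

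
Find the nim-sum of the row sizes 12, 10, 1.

7

Bitwise XOR of the heap sizes:
  1100  (12)
  1010  (10)
  0001  (1)
  ----
  0111  (7)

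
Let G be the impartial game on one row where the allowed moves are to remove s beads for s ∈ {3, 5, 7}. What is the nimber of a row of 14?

1

Compute g(0), g(1), … for moves {3, 5, 7}:
k:     0  1  2  3  4  5  6  7  8  9 10 11 12 13 14
g(k):  0  0  0  1  1  1  2  2  2  3  0  0  0  1  1
So g(14) = 1.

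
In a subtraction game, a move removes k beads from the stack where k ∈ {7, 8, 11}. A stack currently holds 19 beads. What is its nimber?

0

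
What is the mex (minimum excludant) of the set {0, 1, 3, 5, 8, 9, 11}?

2

The values 0, 1 are all present; 2 is the first non-negative integer missing from the set.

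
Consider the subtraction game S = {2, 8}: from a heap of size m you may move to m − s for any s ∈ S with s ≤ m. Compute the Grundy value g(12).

1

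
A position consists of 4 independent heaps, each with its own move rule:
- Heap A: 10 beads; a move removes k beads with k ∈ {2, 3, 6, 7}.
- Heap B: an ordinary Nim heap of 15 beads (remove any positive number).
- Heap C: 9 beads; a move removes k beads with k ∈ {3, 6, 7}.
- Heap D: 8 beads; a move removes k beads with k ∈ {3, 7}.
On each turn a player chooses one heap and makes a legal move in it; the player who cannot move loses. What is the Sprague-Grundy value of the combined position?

14

Grundy values for heap A (subtraction set {2, 3, 6, 7}):
g(0) = mex{} = 0
g(1) = mex{} = 0
g(2) = mex{0} = 1
g(3) = mex{0} = 1
g(4) = mex{0,1} = 2
g(5) = mex{1} = 0
g(6) = mex{0,1,2} = 3
g(7) = mex{0,2} = 1
g(8) = mex{0,1,3} = 2
g(9) = mex{1,3} = 0
g(10) = mex{1,2} = 0
So g(10) = 0.
Heap B is a plain Nim heap of size 15, so its Grundy value is 15.
For heap C, compute g(0), g(1), … with moves {3, 6, 7}:
g(0) = mex{} = 0
g(1) = mex{} = 0
g(2) = mex{} = 0
g(3) = mex{0} = 1
g(4) = mex{0} = 1
g(5) = mex{0} = 1
g(6) = mex{0,1} = 2
g(7) = mex{0,1} = 2
g(8) = mex{0,1} = 2
g(9) = mex{0,1,2} = 3
So g(9) = 3.
For heap D, compute g(0), g(1), … with moves {3, 7}:
k:     0  1  2  3  4  5  6  7  8
g(k):  0  0  0  1  1  1  0  2  2
So g(8) = 2.
The value of a disjunctive sum is the nim-sum of the parts.
Combined value = 0 ⊕ 15 ⊕ 3 ⊕ 2 = 14.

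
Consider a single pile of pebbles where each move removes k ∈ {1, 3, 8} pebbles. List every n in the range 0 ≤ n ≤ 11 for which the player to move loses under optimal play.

0, 2, 4, 6, 11

Grundy values for subtraction set {1, 3, 8}:
g(0) = mex{} = 0
g(1) = mex{0} = 1
g(2) = mex{1} = 0
g(3) = mex{0} = 1
g(4) = mex{1} = 0
g(5) = mex{0} = 1
g(6) = mex{1} = 0
g(7) = mex{0} = 1
g(8) = mex{0,1} = 2
g(9) = mex{0,1,2} = 3
g(10) = mex{0,1,3} = 2
g(11) = mex{1,2} = 0
The P-positions (g = 0) in 0..11 are 0, 2, 4, 6, 11.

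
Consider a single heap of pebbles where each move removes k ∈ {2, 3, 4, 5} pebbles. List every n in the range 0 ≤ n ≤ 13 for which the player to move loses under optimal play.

0, 1, 7, 8

Compute g(0), g(1), … for moves {2, 3, 4, 5}:
g(0) = mex{} = 0
g(1) = mex{} = 0
g(2) = mex{0} = 1
g(3) = mex{0} = 1
g(4) = mex{0,1} = 2
g(5) = mex{0,1} = 2
g(6) = mex{0,1,2} = 3
g(7) = mex{1,2} = 0
g(8) = mex{1,2,3} = 0
g(9) = mex{0,2,3} = 1
g(10) = mex{0,2,3} = 1
g(11) = mex{0,1,3} = 2
g(12) = mex{0,1} = 2
g(13) = mex{0,1,2} = 3
The P-positions (g = 0) in 0..13 are 0, 1, 7, 8.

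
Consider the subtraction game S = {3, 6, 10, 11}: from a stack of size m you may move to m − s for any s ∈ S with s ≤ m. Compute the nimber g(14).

0

Build the Grundy sequence with g(k) = mex{g(k−s) : s ∈ {3, 6, 10, 11}, s ≤ k}:
g(0) = mex{} = 0
g(1) = mex{} = 0
g(2) = mex{} = 0
g(3) = mex{0} = 1
g(4) = mex{0} = 1
g(5) = mex{0} = 1
g(6) = mex{0,1} = 2
g(7) = mex{0,1} = 2
g(8) = mex{0,1} = 2
g(9) = mex{1,2} = 0
g(10) = mex{0,1,2} = 3
g(11) = mex{0,1,2} = 3
g(12) = mex{0,2} = 1
g(13) = mex{0,1,2,3} = 4
g(14) = mex{1,2,3} = 0
So g(14) = 0.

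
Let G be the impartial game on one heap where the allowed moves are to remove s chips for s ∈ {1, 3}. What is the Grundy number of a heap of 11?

Compute g(0), g(1), … for moves {1, 3}:
g(0) = mex{} = 0
g(1) = mex{0} = 1
g(2) = mex{1} = 0
g(3) = mex{0} = 1
g(4) = mex{1} = 0
g(5) = mex{0} = 1
g(6) = mex{1} = 0
g(7) = mex{0} = 1
g(8) = mex{1} = 0
g(9) = mex{0} = 1
g(10) = mex{1} = 0
g(11) = mex{0} = 1
So g(11) = 1.

1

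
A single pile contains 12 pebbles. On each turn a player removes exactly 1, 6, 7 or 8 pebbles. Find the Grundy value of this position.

Compute g(0), g(1), … for moves {1, 6, 7, 8}:
k:     0  1  2  3  4  5  6  7  8  9 10 11 12
g(k):  0  1  0  1  0  1  2  3  2  3  2  3  4
So g(12) = 4.

4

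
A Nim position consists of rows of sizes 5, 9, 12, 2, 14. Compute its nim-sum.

Nim-sum: 5 XOR 9 XOR 12 XOR 2 XOR 14 = 12.

12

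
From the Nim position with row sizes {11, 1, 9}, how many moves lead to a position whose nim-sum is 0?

Nim-sum: 11 ^ 1 ^ 9 = 3.
The overall nim-sum is X = 3. A row of size p has a winning move iff p XOR X < p (reduce it to p XOR X).
  11: 11 XOR 3 = 8 < 11 — winning move (to 8).
  1: 1 XOR 3 = 2 ≥ 1 — no move.
  9: 9 XOR 3 = 10 ≥ 9 — no move.
That gives 1 winning move.

1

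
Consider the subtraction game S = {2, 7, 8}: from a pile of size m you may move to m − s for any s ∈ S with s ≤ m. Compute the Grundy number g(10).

0

Compute g(0), g(1), … for moves {2, 7, 8}:
k:     0  1  2  3  4  5  6  7  8  9 10
g(k):  0  0  1  1  0  0  1  1  2  2  0
So g(10) = 0.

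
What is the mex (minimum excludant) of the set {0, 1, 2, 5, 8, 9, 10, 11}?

3

The values 0, 1, 2 are all present; 3 is the first non-negative integer missing from the set.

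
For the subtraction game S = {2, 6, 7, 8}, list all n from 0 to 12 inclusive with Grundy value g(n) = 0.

0, 1, 4, 5

Build the Grundy sequence with g(k) = mex{g(k−s) : s ∈ {2, 6, 7, 8}, s ≤ k}:
g(0) = mex{} = 0
g(1) = mex{} = 0
g(2) = mex{0} = 1
g(3) = mex{0} = 1
g(4) = mex{1} = 0
g(5) = mex{1} = 0
g(6) = mex{0} = 1
g(7) = mex{0} = 1
g(8) = mex{0,1} = 2
g(9) = mex{0,1} = 2
g(10) = mex{0,1,2} = 3
g(11) = mex{0,1,2} = 3
g(12) = mex{0,1,3} = 2
The P-positions (g = 0) in 0..12 are 0, 1, 4, 5.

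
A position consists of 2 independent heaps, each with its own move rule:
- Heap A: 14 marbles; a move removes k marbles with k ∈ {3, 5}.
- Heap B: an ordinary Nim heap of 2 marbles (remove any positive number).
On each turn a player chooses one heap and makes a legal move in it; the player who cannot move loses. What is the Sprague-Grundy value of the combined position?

Grundy values for heap A (subtraction set {3, 5}):
k:     0  1  2  3  4  5  6  7  8  9 10 11 12 13 14
g(k):  0  0  0  1  1  1  2  2  0  0  0  1  1  1  2
So g(14) = 2.
Heap B is a plain Nim heap of size 2, so its Grundy value is 2.
The value of a disjunctive sum is the nim-sum of the parts.
Combined value = 2 ⊕ 2 = 0.

0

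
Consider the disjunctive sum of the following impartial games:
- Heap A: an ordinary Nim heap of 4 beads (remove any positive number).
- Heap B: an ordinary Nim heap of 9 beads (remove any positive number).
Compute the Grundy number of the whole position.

13

Heap A is a plain Nim heap of size 4, so its Grundy value is 4.
Heap B is a plain Nim heap of size 9, so its Grundy value is 9.
The value of a disjunctive sum is the nim-sum of the parts.
Combined value = 4 XOR 9 = 13.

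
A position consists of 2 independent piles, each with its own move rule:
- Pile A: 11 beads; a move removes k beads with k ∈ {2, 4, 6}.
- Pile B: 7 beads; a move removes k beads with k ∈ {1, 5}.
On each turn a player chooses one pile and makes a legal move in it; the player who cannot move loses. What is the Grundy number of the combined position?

Grundy values for pile A (subtraction set {2, 4, 6}):
g(0) = mex{} = 0
g(1) = mex{} = 0
g(2) = mex{0} = 1
g(3) = mex{0} = 1
g(4) = mex{0,1} = 2
g(5) = mex{0,1} = 2
g(6) = mex{0,1,2} = 3
g(7) = mex{0,1,2} = 3
g(8) = mex{1,2,3} = 0
g(9) = mex{1,2,3} = 0
g(10) = mex{0,2,3} = 1
g(11) = mex{0,2,3} = 1
So g(11) = 1.
For pile B, compute g(0), g(1), … with moves {1, 5}:
g(0) = mex{} = 0
g(1) = mex{0} = 1
g(2) = mex{1} = 0
g(3) = mex{0} = 1
g(4) = mex{1} = 0
g(5) = mex{0} = 1
g(6) = mex{1} = 0
g(7) = mex{0} = 1
So g(7) = 1.
The value of a disjunctive sum is the nim-sum of the parts.
Combined value = 1 ⊕ 1 = 0.

0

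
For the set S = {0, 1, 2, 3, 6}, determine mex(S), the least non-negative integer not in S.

4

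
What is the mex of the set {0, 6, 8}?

1

0 is in the set but 1 is not, so the mex is 1.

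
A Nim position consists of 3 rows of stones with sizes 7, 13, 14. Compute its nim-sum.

4

Nim-sum: 7 ^ 13 ^ 14 = 4.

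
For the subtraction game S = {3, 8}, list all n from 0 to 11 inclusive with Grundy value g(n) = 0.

0, 1, 2, 6, 7, 11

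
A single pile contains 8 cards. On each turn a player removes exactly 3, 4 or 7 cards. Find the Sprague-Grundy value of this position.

2

Grundy values for subtraction set {3, 4, 7}:
g(0) = mex{} = 0
g(1) = mex{} = 0
g(2) = mex{} = 0
g(3) = mex{0} = 1
g(4) = mex{0} = 1
g(5) = mex{0} = 1
g(6) = mex{0,1} = 2
g(7) = mex{0,1} = 2
g(8) = mex{0,1} = 2
So g(8) = 2.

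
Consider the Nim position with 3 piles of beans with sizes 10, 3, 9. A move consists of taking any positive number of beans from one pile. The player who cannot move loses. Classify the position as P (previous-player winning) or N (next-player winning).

Compute the nim-sum pairwise:
10 ⊕ 3 = 9
9 ⊕ 9 = 0
The nim-sum is 0, so this is a P-position: the player to move is in a losing position under optimal play.

P-position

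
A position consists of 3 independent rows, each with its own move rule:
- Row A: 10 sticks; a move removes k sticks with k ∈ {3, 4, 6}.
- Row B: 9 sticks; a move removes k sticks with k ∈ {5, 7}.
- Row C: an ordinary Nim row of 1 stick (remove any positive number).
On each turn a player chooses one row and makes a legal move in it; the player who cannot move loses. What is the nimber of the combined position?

For row A, compute g(0), g(1), … with moves {3, 4, 6}:
g(0) = mex{} = 0
g(1) = mex{} = 0
g(2) = mex{} = 0
g(3) = mex{0} = 1
g(4) = mex{0} = 1
g(5) = mex{0} = 1
g(6) = mex{0,1} = 2
g(7) = mex{0,1} = 2
g(8) = mex{0,1} = 2
g(9) = mex{1,2} = 0
g(10) = mex{1,2} = 0
So g(10) = 0.
For row B, compute g(0), g(1), … with moves {5, 7}:
k:     0  1  2  3  4  5  6  7  8  9
g(k):  0  0  0  0  0  1  1  1  1  1
So g(9) = 1.
Row C is a plain Nim row of size 1, so its Grundy value is 1.
By the Sprague-Grundy theorem, the Grundy value of a sum of independent games is the XOR of the component values.
Combined value = 0 XOR 1 XOR 1 = 0.

0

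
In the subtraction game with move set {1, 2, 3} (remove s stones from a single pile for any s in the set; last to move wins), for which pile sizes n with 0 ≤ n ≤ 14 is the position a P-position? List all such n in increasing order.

0, 4, 8, 12

Compute g(0), g(1), … for moves {1, 2, 3}:
k:     0  1  2  3  4  5  6  7  8  9 10 11 12 13 14
g(k):  0  1  2  3  0  1  2  3  0  1  2  3  0  1  2
The P-positions (g = 0) in 0..14 are 0, 4, 8, 12.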